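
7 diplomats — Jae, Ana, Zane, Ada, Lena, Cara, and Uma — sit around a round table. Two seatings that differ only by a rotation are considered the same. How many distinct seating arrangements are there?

Fix one person's seat to break rotational symmetry; the remaining 6 people can be arranged in (6)! = 720 ways.

720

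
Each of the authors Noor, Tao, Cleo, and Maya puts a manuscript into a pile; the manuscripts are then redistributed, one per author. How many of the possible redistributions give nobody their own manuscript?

9

Count assignments avoiding every fixed point. For any j of the 4 authors fixed to their own manuscript, the other 4−j can be arranged in (4−j)! ways.
By inclusion–exclusion this is Σ_{j=0}^{4} (−1)^j C(4,j)·(4−j)!.
Computing: 24 − 24 + 12 − 4 + 1 = 9.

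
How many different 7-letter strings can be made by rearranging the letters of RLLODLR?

RLLODLR has 7 letters with L appearing 3 times and R appearing twice.
Dividing 7! = 5040 by 3!·2! = 12 for the repeated letters gives 420.

420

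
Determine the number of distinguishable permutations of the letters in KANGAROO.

10080

Letter multiplicities in KANGAROO: A×2, G×1, K×1, N×1, O×2, R×1.
Dividing 8! = 40320 by 2!·2! = 4 for the repeated letters gives 10080.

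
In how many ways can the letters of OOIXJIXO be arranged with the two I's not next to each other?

There are 8!/(3!·2!·2!) = 1680 arrangements of OOIXJIXO in total.
Arrangements with the I's together: treat II as one letter, giving (7)!/(3!·2!) = 420.
Hence 1680 − 420 = 1260.

1260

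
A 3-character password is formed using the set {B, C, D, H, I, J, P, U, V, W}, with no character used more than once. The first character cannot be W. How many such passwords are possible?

648

The first character has 10−1 = 9 choices (anything except W).
The remaining 2 characters are filled from the other 9 symbols without repetition: 9 × 8 = 72.
Total: 9 × 72 = 648.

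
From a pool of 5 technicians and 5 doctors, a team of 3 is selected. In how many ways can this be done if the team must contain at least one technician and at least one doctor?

100

Total 3-person selections from all 10: C(10,3) = 120.
Subtract selections that omit an entire group: no technicians → C(5,3) = 10; no doctors → C(5,3) = 10.
Both groups omitted at once is impossible, so 120 − 20 = 100.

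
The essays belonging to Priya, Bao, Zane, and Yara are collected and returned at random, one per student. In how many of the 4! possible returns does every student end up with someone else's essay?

Let Aᵢ be the assignments in which student i gets their own essay. We want the size of the complement of A₁∪…∪A_4.
By inclusion–exclusion this is Σ_{j=0}^{4} (−1)^j C(4,j)·(4−j)!.
Computing: 24 − 24 + 12 − 4 + 1 = 9.

9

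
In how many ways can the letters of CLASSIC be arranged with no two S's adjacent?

900

Total arrangements of CLASSIC: 7!/(2!·2!) = 1260.
Arrangements with the S's together: treat SS as one letter, giving (6)!/(2!) = 360.
Hence 1260 − 360 = 900.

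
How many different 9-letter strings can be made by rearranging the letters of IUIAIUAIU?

Letter multiplicities in IUIAIUAIU: A×2, I×4, U×3.
So there are 9! / (4!·3!·2!) = 1260 distinguishable arrangements.

1260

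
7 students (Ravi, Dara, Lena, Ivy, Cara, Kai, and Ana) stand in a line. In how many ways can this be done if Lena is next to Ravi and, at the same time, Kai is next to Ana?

Treat {Lena,Ravi} as one block (2 orders) and {Kai,Ana} as another (2 orders).
That leaves 5 units to arrange: 2 × 2 × 5! = 4 × 120 = 480.

480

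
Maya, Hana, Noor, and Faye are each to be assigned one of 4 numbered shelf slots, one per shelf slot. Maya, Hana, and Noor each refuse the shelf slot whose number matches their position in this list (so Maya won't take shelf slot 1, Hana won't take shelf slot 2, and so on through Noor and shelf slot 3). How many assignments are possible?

11

Let Aᵢ (for i ∈ {1, 2, 3}) be the placements that put person i in their forbidden shelf slot. Any j of these fix j positions, leaving (4−j)! ways to fill the rest, and there are C(3,j) ways to pick which j.
By inclusion–exclusion, the number of valid placements is Σ_{j=0}^{3} (−1)^j C(3,j)·(4−j)!.
Computing: 24 − 18 + 6 − 1 = 11.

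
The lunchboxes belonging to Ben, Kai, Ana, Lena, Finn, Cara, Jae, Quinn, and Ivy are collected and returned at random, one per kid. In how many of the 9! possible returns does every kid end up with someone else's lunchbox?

This is the derangement count D_9: permutations of 9 items with no fixed point.
By inclusion–exclusion this is Σ_{j=0}^{9} (−1)^j C(9,j)·(9−j)!.
Computing: 362880 − 362880 + 181440 − 60480 + 15120 − 3024 + 504 − 72 + 9 − 1 = 133496.

133496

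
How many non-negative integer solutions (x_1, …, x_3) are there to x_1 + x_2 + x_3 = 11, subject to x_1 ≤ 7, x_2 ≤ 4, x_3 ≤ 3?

10

By stars and bars, unrestricted non-negative solutions to x_1+…+x_3 = 11 number C(11+2,2) = 78.
Subtract solutions that violate a single cap (substitute x_i' = x_i − (cap_i+1)): x_1 ≥ 8 gives C(5,2) = 10; x_2 ≥ 5 gives C(8,2) = 28; x_3 ≥ 4 gives C(9,2) = 36. Together 74.
Add back pairs where two caps are both exceeded: 0 + 0 + 6 = 6.
By inclusion–exclusion the count is 78 − 74 + 6 = 10.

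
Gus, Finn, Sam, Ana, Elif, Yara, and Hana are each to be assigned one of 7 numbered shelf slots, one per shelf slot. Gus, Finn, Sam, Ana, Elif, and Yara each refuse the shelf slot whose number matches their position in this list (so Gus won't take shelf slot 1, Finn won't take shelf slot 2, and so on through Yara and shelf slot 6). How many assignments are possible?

Let Aᵢ (for 1 ≤ i ≤ 6) be the placements that put person i in their forbidden shelf slot. Any j of these fix j positions, leaving (7−j)! ways to fill the rest, and there are C(6,j) ways to pick which j.
By inclusion–exclusion, the number of valid placements is Σ_{j=0}^{6} (−1)^j C(6,j)·(7−j)!.
Computing: 5040 − 4320 + 1800 − 480 + 90 − 12 + 1 = 2119.

2119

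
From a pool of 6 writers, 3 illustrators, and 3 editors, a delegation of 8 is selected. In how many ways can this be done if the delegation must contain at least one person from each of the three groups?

Unrestricted: C(12,8) = 495 ways to pick any 8 of the 12.
Subtract selections that omit an entire group: no writers → C(6,8) = 0; no illustrators → C(9,8) = 9; no editors → C(9,8) = 9.
Add back selections omitting two groups (i.e. drawn from a single group): C(6,8) + C(3,8) + C(3,8) = 0.
By inclusion–exclusion: 495 − 18 + 0 = 477.

477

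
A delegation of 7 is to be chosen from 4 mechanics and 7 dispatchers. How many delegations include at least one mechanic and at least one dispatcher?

329

Unrestricted: C(11,7) = 330 ways to pick any 7 of the 11.
Selections missing a whole group: no mechanics → C(7,7) = 1; no dispatchers → C(4,7) = 0.
Both groups omitted at once is impossible, so 330 − 1 = 329.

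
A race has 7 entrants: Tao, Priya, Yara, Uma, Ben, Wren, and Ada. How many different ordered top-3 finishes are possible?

This is an ordered selection of 3 from 7: P(7,3).
That gives 7 × 6 × 5 = 210.

210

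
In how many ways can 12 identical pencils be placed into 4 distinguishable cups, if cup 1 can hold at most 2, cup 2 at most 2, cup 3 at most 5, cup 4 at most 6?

Ignoring the caps, the number of non-negative solutions to x_1+…+x_4 = 12 is C(15,3) = 455.
Subtract solutions that violate a single cap (substitute x_i' = x_i − (cap_i+1)): x_1 ≥ 3 gives C(12,3) = 220; x_2 ≥ 3 gives C(12,3) = 220; x_3 ≥ 6 gives C(9,3) = 84; x_4 ≥ 7 gives C(8,3) = 56. Together 580.
Add back pairs where two caps are both exceeded: 84 + 20 + 10 + 20 + 10 + 0 = 144.
Subtract triples: 1 + 0 + 0 + 0 = 1.
By inclusion–exclusion the count is 455 − 580 + 144 − 1 = 18.

18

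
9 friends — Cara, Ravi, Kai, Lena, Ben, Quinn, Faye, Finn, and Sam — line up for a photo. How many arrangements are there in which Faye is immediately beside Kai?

80640

Treat {Faye, Kai} as a single unit. There are 8 units to order, and the pair itself can be ordered 2 ways.
So the count is 2·(8)! = 80640.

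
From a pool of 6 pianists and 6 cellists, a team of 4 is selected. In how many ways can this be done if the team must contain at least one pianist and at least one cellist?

465

With no constraint there are C(12,4) = 495 possible selections.
Subtract selections that omit an entire group: no pianists → C(6,4) = 15; no cellists → C(6,4) = 15.
Both groups omitted at once is impossible, so 495 − 30 = 465.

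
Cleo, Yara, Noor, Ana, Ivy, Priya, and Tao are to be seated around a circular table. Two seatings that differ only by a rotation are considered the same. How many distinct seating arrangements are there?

Around a circle, 7 distinct people have 7!/7 = (6)! = 720 rotationally distinct seatings.

720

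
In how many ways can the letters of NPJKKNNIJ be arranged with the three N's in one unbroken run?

Treat the 3 copies of N as a single block. The multiset to arrange is then {NNN, I, J, J, K, K, P}, 7 items in all.
That gives (7)!/(2!·2!) = 1260 arrangements.

1260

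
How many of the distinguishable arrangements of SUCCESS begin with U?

60

Fix U in the first position and arrange the remaining 6 letters.
Those 6 letters have C appearing twice and S appearing 3 times, giving (6)!/(3!·2!) = 60.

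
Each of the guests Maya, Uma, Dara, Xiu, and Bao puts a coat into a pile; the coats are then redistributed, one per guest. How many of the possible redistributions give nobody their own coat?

44

Let Aᵢ be the assignments in which guest i gets their own coat. We want the size of the complement of A₁∪…∪A_5.
By inclusion–exclusion this is Σ_{j=0}^{5} (−1)^j C(5,j)·(5−j)!.
Computing: 120 − 120 + 60 − 20 + 5 − 1 = 44.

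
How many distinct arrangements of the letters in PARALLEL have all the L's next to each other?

360

Treat the 3 copies of L as a single block. The multiset to arrange is then {LLL, A, A, E, P, R}, 6 items in all.
That gives (6)!/(2!) = 360 arrangements.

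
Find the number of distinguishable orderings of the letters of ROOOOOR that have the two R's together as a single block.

Treat the 2 copies of R as a single block. The multiset to arrange is then {RR, O, O, O, O, O}, 6 items in all.
That gives (6)!/(5!) = 6 arrangements.

6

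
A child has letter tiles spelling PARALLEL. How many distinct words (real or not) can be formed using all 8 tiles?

3360

Letter multiplicities in PARALLEL: A×2, E×1, L×3, P×1, R×1.
Dividing 8! = 40320 by 3!·2! = 12 for the repeated letters gives 3360.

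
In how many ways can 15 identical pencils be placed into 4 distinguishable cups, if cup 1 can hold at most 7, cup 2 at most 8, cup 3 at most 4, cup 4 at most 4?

124

Without the upper bounds there are C(18,3) = 816 ways to split 15 among 4 cups.
Subtract solutions that violate a single cap (substitute x_i' = x_i − (cap_i+1)): x_1 ≥ 8 gives C(10,3) = 120; x_2 ≥ 9 gives C(9,3) = 84; x_3 ≥ 5 gives C(13,3) = 286; x_4 ≥ 5 gives C(13,3) = 286. Together 776.
Add back pairs where two caps are both exceeded: 0 + 10 + 10 + 4 + 4 + 56 = 84.
By inclusion–exclusion the count is 816 − 776 + 84 = 124.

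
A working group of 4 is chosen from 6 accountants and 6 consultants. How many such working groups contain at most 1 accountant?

Split by how many accountants are chosen (0 through 1).
Sum: C(6,0)·C(6,4) + C(6,1)·C(6,3) = 15 + 120 = 135.

135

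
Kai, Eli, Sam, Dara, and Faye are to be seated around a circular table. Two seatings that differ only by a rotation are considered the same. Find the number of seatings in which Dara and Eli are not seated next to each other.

Without the restriction there are (4)! = 24 seatings.
Those with Dara next to Eli: fuse the pair into one unit and seat 4 units around a circle — 2·(3)! = 12.
Subtracting, 24 − 12 = 12.

12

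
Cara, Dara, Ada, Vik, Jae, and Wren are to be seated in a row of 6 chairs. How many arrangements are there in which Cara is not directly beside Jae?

480

Of the 6! = 720 arrangements, those with Cara and Jae adjacent number 2 × 5! = 240 (treat the pair as a block with 2 internal orders).
So 720 − 240 = 480 arrangements keep them apart.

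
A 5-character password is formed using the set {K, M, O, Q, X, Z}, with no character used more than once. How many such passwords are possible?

720

Choose and order 5 of the 6 symbols: the first character has 6 options, the next 5, and so on down to 2.
That product is 6 × 5 × 4 × 3 × 2 = 720.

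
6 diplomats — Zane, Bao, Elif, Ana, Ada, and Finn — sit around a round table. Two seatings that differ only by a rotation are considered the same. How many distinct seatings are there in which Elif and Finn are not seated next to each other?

All circular seatings of 6 people number (5)! = 120.
Seatings with Elif beside Finn: treat them as a block with 2 internal orders, giving 2 × (4)! = 48.
Subtracting, 120 − 48 = 72.

72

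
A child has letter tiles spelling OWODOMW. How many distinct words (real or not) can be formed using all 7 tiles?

420

OWODOMW has 7 letters with O appearing 3 times and W appearing twice.
Dividing 7! = 5040 by 3!·2! = 12 for the repeated letters gives 420.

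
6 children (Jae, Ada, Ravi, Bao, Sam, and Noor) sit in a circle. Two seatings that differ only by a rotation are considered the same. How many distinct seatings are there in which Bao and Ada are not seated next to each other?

72

Without the restriction there are (5)! = 120 seatings.
Those with Bao next to Ada: fuse the pair into one unit and seat 5 units around a circle — 2·(4)! = 48.
Subtracting, 120 − 48 = 72.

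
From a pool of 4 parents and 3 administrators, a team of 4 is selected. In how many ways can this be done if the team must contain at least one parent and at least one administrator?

Unrestricted: C(7,4) = 35 ways to pick any 4 of the 7.
Selections missing a whole group: no parents → C(3,4) = 0; no administrators → C(4,4) = 1.
Both groups omitted at once is impossible, so 35 − 1 = 34.

34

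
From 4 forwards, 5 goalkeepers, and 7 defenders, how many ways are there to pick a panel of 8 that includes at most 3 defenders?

6435

Split by how many defenders are chosen (0 through 3).
Sum: C(7,0)·C(9,8) + C(7,1)·C(9,7) + C(7,2)·C(9,6) + C(7,3)·C(9,5) = 9 + 252 + 1764 + 4410 = 6435.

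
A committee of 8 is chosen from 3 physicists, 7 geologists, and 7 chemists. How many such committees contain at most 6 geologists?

Split by how many geologists are chosen (0 through 6).
Sum: C(7,0)·C(10,8) + C(7,1)·C(10,7) + C(7,2)·C(10,6) + C(7,3)·C(10,5) + C(7,4)·C(10,4) + C(7,5)·C(10,3) + C(7,6)·C(10,2) = 45 + 840 + 4410 + 8820 + 7350 + 2520 + 315 = 24300.

24300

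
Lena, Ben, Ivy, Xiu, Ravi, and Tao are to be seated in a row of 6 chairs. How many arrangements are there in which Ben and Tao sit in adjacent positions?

240

Place the 4 others and the Ben-Tao pair as 5 objects in a line; the pair has 2 internal arrangements.
So the count is 2·(5)! = 240.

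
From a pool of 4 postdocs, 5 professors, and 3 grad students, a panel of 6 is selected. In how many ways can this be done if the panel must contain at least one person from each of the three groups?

Total 6-person selections from all 12: C(12,6) = 924.
Subtract selections that omit an entire group: no postdocs → C(8,6) = 28; no professors → C(7,6) = 7; no grad students → C(9,6) = 84.
Add back selections omitting two groups (i.e. drawn from a single group): C(4,6) + C(5,6) + C(3,6) = 0.
By inclusion–exclusion: 924 − 119 + 0 = 805.

805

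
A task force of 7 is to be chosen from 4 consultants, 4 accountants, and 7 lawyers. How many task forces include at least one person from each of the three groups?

5768

With no constraint there are C(15,7) = 6435 possible selections.
Selections missing a whole group: no consultants → C(11,7) = 330; no accountants → C(11,7) = 330; no lawyers → C(8,7) = 8.
Add back selections omitting two groups (i.e. drawn from a single group): C(4,7) + C(4,7) + C(7,7) = 1.
By inclusion–exclusion: 6435 − 668 + 1 = 5768.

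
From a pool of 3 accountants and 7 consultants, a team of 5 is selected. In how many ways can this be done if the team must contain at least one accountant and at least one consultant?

231

With no constraint there are C(10,5) = 252 possible selections.
Subtract selections that omit an entire group: no accountants → C(7,5) = 21; no consultants → C(3,5) = 0.
Both groups omitted at once is impossible, so 252 − 21 = 231.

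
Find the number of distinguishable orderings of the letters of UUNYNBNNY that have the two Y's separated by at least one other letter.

There are 9!/(4!·2!·2!) = 3780 arrangements of UUNYNBNNY in total.
If the two Y's are adjacent, glue them into one block, leaving 8 items to arrange: (8)!/(4!·2!) = 840 ways.
Hence 3780 − 840 = 2940.

2940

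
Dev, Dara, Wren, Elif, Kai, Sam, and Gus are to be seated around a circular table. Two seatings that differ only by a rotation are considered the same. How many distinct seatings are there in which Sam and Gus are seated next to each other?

Glue Sam and Gus into a block (2 internal orders). Seating 6 units around a circle gives (5)! arrangements.
So 2 × (5)! = 2 × 120 = 240.

240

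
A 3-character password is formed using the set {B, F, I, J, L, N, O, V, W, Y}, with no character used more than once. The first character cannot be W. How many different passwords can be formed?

The first character has 10−1 = 9 choices (anything except W).
The remaining 2 characters are filled from the other 9 symbols without repetition: 9 × 8 = 72.
Total: 9 × 72 = 648.

648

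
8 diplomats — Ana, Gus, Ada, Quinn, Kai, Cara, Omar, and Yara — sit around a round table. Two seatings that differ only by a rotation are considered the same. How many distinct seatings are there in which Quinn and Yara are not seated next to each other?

3600

Without the restriction there are (7)! = 5040 seatings.
Seatings with Quinn beside Yara: treat them as a block with 2 internal orders, giving 2 × (6)! = 1440.
Subtracting, 5040 − 1440 = 3600.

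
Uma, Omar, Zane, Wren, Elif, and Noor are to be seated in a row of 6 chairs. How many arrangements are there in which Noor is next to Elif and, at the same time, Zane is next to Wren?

96

Treat {Noor,Elif} as one block (2 orders) and {Zane,Wren} as another (2 orders).
That leaves 4 units to arrange: 2 × 2 × 4! = 4 × 24 = 96.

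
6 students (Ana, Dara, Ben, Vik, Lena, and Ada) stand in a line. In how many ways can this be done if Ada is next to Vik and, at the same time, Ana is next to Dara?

Treat {Ada,Vik} as one block (2 orders) and {Ana,Dara} as another (2 orders).
That leaves 4 units to arrange: 2 × 2 × 4! = 4 × 24 = 96.

96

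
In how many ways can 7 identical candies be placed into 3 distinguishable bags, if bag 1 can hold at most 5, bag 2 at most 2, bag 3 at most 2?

6

By stars and bars, unrestricted non-negative solutions to x_1+…+x_3 = 7 number C(7+2,2) = 36.
Subtract solutions that violate a single cap (substitute x_i' = x_i − (cap_i+1)): x_1 ≥ 6 gives C(3,2) = 3; x_2 ≥ 3 gives C(6,2) = 15; x_3 ≥ 3 gives C(6,2) = 15. Together 33.
Add back pairs where two caps are both exceeded: 0 + 0 + 3 = 3.
By inclusion–exclusion the count is 36 − 33 + 3 = 6.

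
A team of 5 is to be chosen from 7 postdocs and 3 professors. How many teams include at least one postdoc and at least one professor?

Total 5-person selections from all 10: C(10,5) = 252.
Selections missing a whole group: no postdocs → C(3,5) = 0; no professors → C(7,5) = 21.
Both groups omitted at once is impossible, so 252 − 21 = 231.

231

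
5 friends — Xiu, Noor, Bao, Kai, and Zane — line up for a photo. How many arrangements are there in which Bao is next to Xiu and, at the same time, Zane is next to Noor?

24

Treat {Bao,Xiu} as one block (2 orders) and {Zane,Noor} as another (2 orders).
That leaves 3 units to arrange: 2 × 2 × 3! = 4 × 6 = 24.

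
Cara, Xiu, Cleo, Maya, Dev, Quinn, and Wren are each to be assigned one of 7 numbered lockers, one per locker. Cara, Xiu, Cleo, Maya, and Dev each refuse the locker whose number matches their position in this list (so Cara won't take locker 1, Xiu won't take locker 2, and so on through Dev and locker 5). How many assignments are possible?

2428

Let Aᵢ (for 1 ≤ i ≤ 5) be the placements that put person i in their forbidden locker. Any j of these fix j positions, leaving (7−j)! ways to fill the rest, and there are C(5,j) ways to pick which j.
By inclusion–exclusion, the number of valid placements is Σ_{j=0}^{5} (−1)^j C(5,j)·(7−j)!.
Computing: 5040 − 3600 + 1200 − 240 + 30 − 2 = 2428.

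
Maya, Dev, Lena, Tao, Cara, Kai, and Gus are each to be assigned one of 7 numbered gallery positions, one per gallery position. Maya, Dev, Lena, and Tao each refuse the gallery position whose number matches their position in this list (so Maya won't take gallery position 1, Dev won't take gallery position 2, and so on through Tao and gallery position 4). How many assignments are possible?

Let Aᵢ (for 1 ≤ i ≤ 4) be the placements that put person i in their forbidden gallery position. Any j of these fix j positions, leaving (7−j)! ways to fill the rest, and there are C(4,j) ways to pick which j.
By inclusion–exclusion, the number of valid placements is Σ_{j=0}^{4} (−1)^j C(4,j)·(7−j)!.
Computing: 5040 − 2880 + 720 − 96 + 6 = 2790.

2790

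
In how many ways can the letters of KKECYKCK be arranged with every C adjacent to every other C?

210

Treat the 2 copies of C as a single block. The multiset to arrange is then {CC, E, K, K, K, K, Y}, 7 items in all.
That gives (7)!/(4!) = 210 arrangements.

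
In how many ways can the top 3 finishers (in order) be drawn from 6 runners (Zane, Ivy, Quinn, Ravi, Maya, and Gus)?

This is an ordered selection of 3 from 6: P(6,3).
That gives 6 × 5 × 4 = 120.

120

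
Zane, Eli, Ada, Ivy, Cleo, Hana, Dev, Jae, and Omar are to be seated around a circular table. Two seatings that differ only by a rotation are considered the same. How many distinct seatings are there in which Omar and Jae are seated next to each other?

10080

Treat {Omar, Jae} as one unit (2 internal orders) and seat the resulting 8 units around the table: (7)! circular arrangements.
So 2 × (7)! = 2 × 5040 = 10080.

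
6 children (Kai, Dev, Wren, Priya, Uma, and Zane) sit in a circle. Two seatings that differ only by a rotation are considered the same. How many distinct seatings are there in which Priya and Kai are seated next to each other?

Glue Priya and Kai into a block (2 internal orders). Seating 5 units around a circle gives (4)! arrangements.
So 2 × (4)! = 2 × 24 = 48.

48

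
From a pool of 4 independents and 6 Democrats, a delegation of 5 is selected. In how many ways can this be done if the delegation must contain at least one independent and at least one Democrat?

246

Total 5-person selections from all 10: C(10,5) = 252.
Subtract selections that omit an entire group: no independents → C(6,5) = 6; no Democrats → C(4,5) = 0.
Both groups omitted at once is impossible, so 252 − 6 = 246.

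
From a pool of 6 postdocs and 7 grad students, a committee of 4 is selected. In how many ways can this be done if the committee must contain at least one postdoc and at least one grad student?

Unrestricted: C(13,4) = 715 ways to pick any 4 of the 13.
Selections missing a whole group: no postdocs → C(7,4) = 35; no grad students → C(6,4) = 15.
Both groups omitted at once is impossible, so 715 − 50 = 665.

665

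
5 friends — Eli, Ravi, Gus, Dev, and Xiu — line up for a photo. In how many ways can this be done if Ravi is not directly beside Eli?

72

Of the 5! = 120 arrangements, those with Ravi and Eli adjacent number 2 × 4! = 48 (treat the pair as a block with 2 internal orders).
Complementary counting: 120 − 48 = 72.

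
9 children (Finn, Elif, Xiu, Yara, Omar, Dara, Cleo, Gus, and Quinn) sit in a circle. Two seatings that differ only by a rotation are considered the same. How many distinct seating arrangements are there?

40320

Seat Finn anywhere (absorbing the rotational symmetry), then permute the other 8: (8)! = 40320.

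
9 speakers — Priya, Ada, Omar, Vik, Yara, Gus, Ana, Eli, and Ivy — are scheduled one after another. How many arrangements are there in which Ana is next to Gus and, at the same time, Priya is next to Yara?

20160

Treat {Ana,Gus} as one block (2 orders) and {Priya,Yara} as another (2 orders).
That leaves 7 units to arrange: 2 × 2 × 7! = 4 × 5040 = 20160.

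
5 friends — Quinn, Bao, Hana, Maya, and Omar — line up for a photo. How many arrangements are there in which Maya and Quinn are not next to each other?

There are 5! = 120 arrangements in all. If Maya and Quinn are adjacent, merging them into one block gives 2·(4)! = 48 arrangements.
Complementary counting: 120 − 48 = 72.

72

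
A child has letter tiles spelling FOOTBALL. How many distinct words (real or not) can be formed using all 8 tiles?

FOOTBALL has 8 letters with L appearing twice and O appearing twice.
The number of distinct arrangements is 8!/(2!·2!) = 40320/4 = 10080.

10080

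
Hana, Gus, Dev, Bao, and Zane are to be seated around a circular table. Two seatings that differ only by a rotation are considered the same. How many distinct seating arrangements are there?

24

Seat Hana anywhere (absorbing the rotational symmetry), then permute the other 4: (4)! = 24.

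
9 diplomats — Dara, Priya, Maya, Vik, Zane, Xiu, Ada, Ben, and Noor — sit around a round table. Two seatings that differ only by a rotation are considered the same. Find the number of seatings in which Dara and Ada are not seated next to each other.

All circular seatings of 9 people number (8)! = 40320.
Seatings with Dara beside Ada: treat them as a block with 2 internal orders, giving 2 × (7)! = 10080.
Subtracting, 40320 − 10080 = 30240.

30240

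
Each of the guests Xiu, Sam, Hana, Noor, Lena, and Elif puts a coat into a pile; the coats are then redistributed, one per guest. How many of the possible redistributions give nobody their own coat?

This is the derangement count D_6: permutations of 6 items with no fixed point.
By inclusion–exclusion this is Σ_{j=0}^{6} (−1)^j C(6,j)·(6−j)!.
Computing: 720 − 720 + 360 − 120 + 30 − 6 + 1 = 265.

265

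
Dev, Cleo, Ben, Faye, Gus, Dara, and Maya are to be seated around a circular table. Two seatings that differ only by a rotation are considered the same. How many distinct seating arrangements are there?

Fix one person's seat to break rotational symmetry; the remaining 6 people can be arranged in (6)! = 720 ways.

720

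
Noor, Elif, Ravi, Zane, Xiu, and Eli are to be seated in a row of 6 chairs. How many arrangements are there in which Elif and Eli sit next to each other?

Glue Elif and Eli into one block (2 internal orders), leaving 5 units to arrange in a row.
So the count is 2·(5)! = 240.

240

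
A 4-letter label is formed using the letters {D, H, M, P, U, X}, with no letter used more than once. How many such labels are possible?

360

This is a permutation of 4 out of 6: P(6,4) = 6!/2!.
That product is 6 × 5 × 4 × 3 = 360.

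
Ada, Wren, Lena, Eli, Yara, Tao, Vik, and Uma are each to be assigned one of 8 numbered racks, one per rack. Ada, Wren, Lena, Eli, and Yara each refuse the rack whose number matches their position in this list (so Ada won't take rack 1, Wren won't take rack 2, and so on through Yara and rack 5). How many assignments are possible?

Let Aᵢ (for 1 ≤ i ≤ 5) be the placements that put person i in their forbidden rack. Any j of these fix j positions, leaving (8−j)! ways to fill the rest, and there are C(5,j) ways to pick which j.
By inclusion–exclusion, the number of valid placements is Σ_{j=0}^{5} (−1)^j C(5,j)·(8−j)!.
Computing: 40320 − 25200 + 7200 − 1200 + 120 − 6 = 21234.

21234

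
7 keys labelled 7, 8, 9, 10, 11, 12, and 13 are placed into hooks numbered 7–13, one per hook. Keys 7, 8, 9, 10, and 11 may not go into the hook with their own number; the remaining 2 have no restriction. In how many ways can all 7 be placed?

Let Aᵢ (for 7 ≤ i ≤ 11) be the placements that put key i in its forbidden hook. Any j of these fix j positions, leaving (7−j)! ways to fill the rest, and there are C(5,j) ways to pick which j.
By inclusion–exclusion, the number of valid placements is Σ_{j=0}^{5} (−1)^j C(5,j)·(7−j)!.
Computing: 5040 − 3600 + 1200 − 240 + 30 − 2 = 2428.

2428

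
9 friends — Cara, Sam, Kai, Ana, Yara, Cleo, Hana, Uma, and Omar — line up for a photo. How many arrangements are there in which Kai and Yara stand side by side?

80640

Place the 7 others and the Kai-Yara pair as 8 objects in a line; the pair has 2 internal arrangements.
So the count is 2·(8)! = 80640.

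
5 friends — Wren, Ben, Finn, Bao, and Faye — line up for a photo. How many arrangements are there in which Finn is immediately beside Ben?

48

Place the 3 others and the Finn-Ben pair as 4 objects in a line; the pair has 2 internal arrangements.
So the count is 2·(4)! = 48.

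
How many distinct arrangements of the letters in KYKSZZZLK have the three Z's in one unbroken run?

Treat the 3 copies of Z as a single block. The multiset to arrange is then {ZZZ, K, K, K, L, S, Y}, 7 items in all.
That gives (7)!/(3!) = 840 arrangements.

840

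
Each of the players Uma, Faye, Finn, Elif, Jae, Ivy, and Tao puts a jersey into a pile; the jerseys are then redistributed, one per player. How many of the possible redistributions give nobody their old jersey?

This is the derangement count D_7: permutations of 7 items with no fixed point.
By inclusion–exclusion this is Σ_{j=0}^{7} (−1)^j C(7,j)·(7−j)!.
Computing: 5040 − 5040 + 2520 − 840 + 210 − 42 + 7 − 1 = 1854.

1854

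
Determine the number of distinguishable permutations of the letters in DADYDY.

Letter multiplicities in DADYDY: A×1, D×3, Y×2.
So there are 6! / (3!·2!) = 60 distinguishable arrangements.

60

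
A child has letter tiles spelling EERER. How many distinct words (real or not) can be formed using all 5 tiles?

EERER has 5 letters with E appearing 3 times and R appearing twice.
So there are 5! / (3!·2!) = 10 distinguishable arrangements.

10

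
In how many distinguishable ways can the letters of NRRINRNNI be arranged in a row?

1260

The 9 letters of NRRINRNNI have repeats: I appearing twice, N appearing 4 times, and R appearing 3 times.
So there are 9! / (4!·3!·2!) = 1260 distinguishable arrangements.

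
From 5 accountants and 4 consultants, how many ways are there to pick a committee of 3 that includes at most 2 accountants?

Split by how many accountants are chosen (0 through 2).
Sum: C(5,0)·C(4,3) + C(5,1)·C(4,2) + C(5,2)·C(4,1) = 4 + 30 + 40 = 74.

74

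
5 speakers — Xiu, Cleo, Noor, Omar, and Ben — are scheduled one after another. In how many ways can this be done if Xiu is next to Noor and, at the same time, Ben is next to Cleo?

Treat {Xiu,Noor} as one block (2 orders) and {Ben,Cleo} as another (2 orders).
That leaves 3 units to arrange: 2 × 2 × 3! = 4 × 6 = 24.

24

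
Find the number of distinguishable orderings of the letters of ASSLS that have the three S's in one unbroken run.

Treat the 3 copies of S as a single block. The multiset to arrange is then {SSS, A, L}, 3 items in all.
All 3 items are distinct, so there are (3)! = 6 arrangements.

6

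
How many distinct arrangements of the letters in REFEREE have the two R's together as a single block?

30

Treat the 2 copies of R as a single block. The multiset to arrange is then {RR, E, E, E, E, F}, 6 items in all.
That gives (6)!/(4!) = 30 arrangements.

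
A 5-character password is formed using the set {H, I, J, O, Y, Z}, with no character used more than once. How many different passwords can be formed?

720

This is a permutation of 5 out of 6: P(6,5) = 6!/1!.
6 × 5 × 4 × 3 × 2 = 720.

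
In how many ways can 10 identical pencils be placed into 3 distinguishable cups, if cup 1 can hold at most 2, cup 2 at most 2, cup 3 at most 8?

6

By stars and bars, unrestricted non-negative solutions to x_1+…+x_3 = 10 number C(10+2,2) = 66.
Subtract solutions that violate a single cap (substitute x_i' = x_i − (cap_i+1)): x_1 ≥ 3 gives C(9,2) = 36; x_2 ≥ 3 gives C(9,2) = 36; x_3 ≥ 9 gives C(3,2) = 3. Together 75.
Add back pairs where two caps are both exceeded: 15 + 0 + 0 = 15.
By inclusion–exclusion the count is 66 − 75 + 15 = 6.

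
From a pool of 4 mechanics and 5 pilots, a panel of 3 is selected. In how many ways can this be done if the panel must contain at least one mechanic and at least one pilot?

70

Unrestricted: C(9,3) = 84 ways to pick any 3 of the 9.
Subtract selections that omit an entire group: no mechanics → C(5,3) = 10; no pilots → C(4,3) = 4.
Both groups omitted at once is impossible, so 84 − 14 = 70.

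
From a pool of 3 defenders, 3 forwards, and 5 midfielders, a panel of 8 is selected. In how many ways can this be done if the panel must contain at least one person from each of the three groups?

Unrestricted: C(11,8) = 165 ways to pick any 8 of the 11.
Selections missing a whole group: no defenders → C(8,8) = 1; no forwards → C(8,8) = 1; no midfielders → C(6,8) = 0.
Add back selections omitting two groups (i.e. drawn from a single group): C(3,8) + C(3,8) + C(5,8) = 0.
By inclusion–exclusion: 165 − 2 + 0 = 163.

163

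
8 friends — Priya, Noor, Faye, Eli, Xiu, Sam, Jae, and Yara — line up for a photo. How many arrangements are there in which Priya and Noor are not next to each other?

Of the 8! = 40320 arrangements, those with Priya and Noor adjacent number 2 × 7! = 10080 (treat the pair as a block with 2 internal orders).
So 40320 − 10080 = 30240 arrangements keep them apart.

30240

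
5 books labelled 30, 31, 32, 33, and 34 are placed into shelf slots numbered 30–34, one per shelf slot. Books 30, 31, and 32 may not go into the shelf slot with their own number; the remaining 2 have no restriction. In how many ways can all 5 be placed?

64

Let Aᵢ (for i ∈ {30, 31, 32}) be the placements that put book i in its forbidden shelf slot. Any j of these fix j positions, leaving (5−j)! ways to fill the rest, and there are C(3,j) ways to pick which j.
By inclusion–exclusion, the number of valid placements is Σ_{j=0}^{3} (−1)^j C(3,j)·(5−j)!.
Computing: 120 − 72 + 18 − 2 = 64.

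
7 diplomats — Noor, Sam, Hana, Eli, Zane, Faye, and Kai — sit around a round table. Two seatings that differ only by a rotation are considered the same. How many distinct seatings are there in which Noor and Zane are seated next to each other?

Treat {Noor, Zane} as one unit (2 internal orders) and seat the resulting 6 units around the table: (5)! circular arrangements.
So 2 × (5)! = 2 × 120 = 240.

240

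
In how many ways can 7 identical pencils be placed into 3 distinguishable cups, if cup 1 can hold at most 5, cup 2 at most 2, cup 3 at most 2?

6

Ignoring the caps, the number of non-negative solutions to x_1+…+x_3 = 7 is C(9,2) = 36.
Subtract solutions that violate a single cap (substitute x_i' = x_i − (cap_i+1)): x_1 ≥ 6 gives C(3,2) = 3; x_2 ≥ 3 gives C(6,2) = 15; x_3 ≥ 3 gives C(6,2) = 15. Together 33.
Add back pairs where two caps are both exceeded: 0 + 0 + 3 = 3.
By inclusion–exclusion the count is 36 − 33 + 3 = 6.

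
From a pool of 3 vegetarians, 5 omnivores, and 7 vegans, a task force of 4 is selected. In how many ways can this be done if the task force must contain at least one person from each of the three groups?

With no constraint there are C(15,4) = 1365 possible selections.
Subtract selections that omit an entire group: no vegetarians → C(12,4) = 495; no omnivores → C(10,4) = 210; no vegans → C(8,4) = 70.
Add back selections omitting two groups (i.e. drawn from a single group): C(3,4) + C(5,4) + C(7,4) = 40.
By inclusion–exclusion: 1365 − 775 + 40 = 630.

630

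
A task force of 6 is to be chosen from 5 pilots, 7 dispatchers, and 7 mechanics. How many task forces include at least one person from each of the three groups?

22295

Unrestricted: C(19,6) = 27132 ways to pick any 6 of the 19.
Subtract selections that omit an entire group: no pilots → C(14,6) = 3003; no dispatchers → C(12,6) = 924; no mechanics → C(12,6) = 924.
Add back selections omitting two groups (i.e. drawn from a single group): C(5,6) + C(7,6) + C(7,6) = 14.
By inclusion–exclusion: 27132 − 4851 + 14 = 22295.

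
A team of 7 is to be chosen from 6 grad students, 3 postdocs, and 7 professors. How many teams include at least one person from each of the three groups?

9569

With no constraint there are C(16,7) = 11440 possible selections.
Selections missing a whole group: no grad students → C(10,7) = 120; no postdocs → C(13,7) = 1716; no professors → C(9,7) = 36.
Add back selections omitting two groups (i.e. drawn from a single group): C(6,7) + C(3,7) + C(7,7) = 1.
By inclusion–exclusion: 11440 − 1872 + 1 = 9569.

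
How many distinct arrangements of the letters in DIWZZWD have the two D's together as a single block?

180

Treat the 2 copies of D as a single block. The multiset to arrange is then {DD, I, W, W, Z, Z}, 6 items in all.
That gives (6)!/(2!·2!) = 180 arrangements.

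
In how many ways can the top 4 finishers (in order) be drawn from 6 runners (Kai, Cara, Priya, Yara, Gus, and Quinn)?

This is an ordered selection of 4 from 6: P(6,4).
That gives 6 × 5 × 4 × 3 = 360.

360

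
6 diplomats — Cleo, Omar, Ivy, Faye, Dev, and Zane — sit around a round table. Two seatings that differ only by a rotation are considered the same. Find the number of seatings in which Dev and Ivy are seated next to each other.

48

Glue Dev and Ivy into a block (2 internal orders). Seating 5 units around a circle gives (4)! arrangements.
So 2 × (4)! = 2 × 24 = 48.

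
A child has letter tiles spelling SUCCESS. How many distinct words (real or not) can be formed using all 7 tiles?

420

The 7 letters of SUCCESS have repeats: C appearing twice and S appearing 3 times.
Dividing 7! = 5040 by 3!·2! = 12 for the repeated letters gives 420.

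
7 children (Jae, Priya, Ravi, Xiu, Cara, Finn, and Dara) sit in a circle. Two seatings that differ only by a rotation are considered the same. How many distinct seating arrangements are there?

720

Seat Jae anywhere (absorbing the rotational symmetry), then permute the other 6: (6)! = 720.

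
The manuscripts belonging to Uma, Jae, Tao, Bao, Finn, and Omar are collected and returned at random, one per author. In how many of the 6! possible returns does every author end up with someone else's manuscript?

Count assignments avoiding every fixed point. For any j of the 6 authors fixed to their own manuscript, the other 6−j can be arranged in (6−j)! ways.
By inclusion–exclusion this is Σ_{j=0}^{6} (−1)^j C(6,j)·(6−j)!.
Computing: 720 − 720 + 360 − 120 + 30 − 6 + 1 = 265.

265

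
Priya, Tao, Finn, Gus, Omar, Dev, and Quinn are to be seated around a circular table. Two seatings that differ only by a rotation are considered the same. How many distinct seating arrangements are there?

Seat Priya anywhere (absorbing the rotational symmetry), then permute the other 6: (6)! = 720.

720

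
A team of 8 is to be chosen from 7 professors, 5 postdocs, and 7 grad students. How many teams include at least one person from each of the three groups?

Unrestricted: C(19,8) = 75582 ways to pick any 8 of the 19.
Subtract selections that omit an entire group: no professors → C(12,8) = 495; no postdocs → C(14,8) = 3003; no grad students → C(12,8) = 495.
Add back selections omitting two groups (i.e. drawn from a single group): C(7,8) + C(5,8) + C(7,8) = 0.
By inclusion–exclusion: 75582 − 3993 + 0 = 71589.

71589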